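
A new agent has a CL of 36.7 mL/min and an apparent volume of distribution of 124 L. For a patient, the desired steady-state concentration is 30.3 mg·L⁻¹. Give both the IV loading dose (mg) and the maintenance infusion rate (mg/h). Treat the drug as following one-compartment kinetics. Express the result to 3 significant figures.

Loading dose = Vd × C = 124.0 × 30.3 = 3757 mg
CL = 36.7 mL/min × 60/1000 = 2.202 L/h
Infusion rate = 2.202 L/h × 30.3 mg/L = 66.72 mg/h

(a) 3760 mg; (b) 66.7 mg/h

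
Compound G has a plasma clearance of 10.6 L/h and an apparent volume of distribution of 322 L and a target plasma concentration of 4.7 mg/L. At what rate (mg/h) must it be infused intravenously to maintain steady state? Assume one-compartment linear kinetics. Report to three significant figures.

Vd does not affect the maintenance rate; only clearance governs steady-state input.
R₀ = 10.60 × 4.7 = 49.82 mg/h

49.8 mg/h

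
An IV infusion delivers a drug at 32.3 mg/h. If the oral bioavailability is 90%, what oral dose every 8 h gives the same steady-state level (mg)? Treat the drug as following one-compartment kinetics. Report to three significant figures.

287 mg

To maintain the same Css, the systemic dosing rate must be unchanged: F·D/τ = infusion rate.
D = rate × τ / F = 32.3 × 8 / 0.9 = 287.1 mg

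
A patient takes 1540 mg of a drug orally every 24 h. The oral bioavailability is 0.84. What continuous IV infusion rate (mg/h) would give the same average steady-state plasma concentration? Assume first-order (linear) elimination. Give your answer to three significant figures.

Equivalent systemic input: infusion rate = F·D/τ.
Rate = 0.84 × 1540 / 24 = 53.90 mg/h

53.9 mg/h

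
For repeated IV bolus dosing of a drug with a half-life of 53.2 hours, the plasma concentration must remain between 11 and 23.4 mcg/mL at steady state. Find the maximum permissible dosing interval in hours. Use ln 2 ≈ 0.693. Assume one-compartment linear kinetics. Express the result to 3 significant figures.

57.9 h

k = 0.693 / t½ = 0.693 / 53.2 = 0.01303 h⁻¹
Between IV bolus doses, concentration decays as C = C₀·e^(−kτ), so C_peak/C_trough = e^(kτ).
τ_max = ln(C_peak/C_trough) / k = ln(23.4/11) / 0.01303 = 0.7548 / 0.01303 = 57.93 h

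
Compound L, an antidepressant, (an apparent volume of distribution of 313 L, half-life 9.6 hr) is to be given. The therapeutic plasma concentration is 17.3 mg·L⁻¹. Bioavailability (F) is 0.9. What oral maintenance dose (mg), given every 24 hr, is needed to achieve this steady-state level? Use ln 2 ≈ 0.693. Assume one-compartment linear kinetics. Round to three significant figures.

10400 mg

k = 0.693/9.6 = 0.07219 h⁻¹, so CL = k·Vd = 0.07219 × 313.0 = 22.60 L/h
D = CL × Css × τ / F = 22.60 × 17.3 × 24 / 0.9 = 10430 mg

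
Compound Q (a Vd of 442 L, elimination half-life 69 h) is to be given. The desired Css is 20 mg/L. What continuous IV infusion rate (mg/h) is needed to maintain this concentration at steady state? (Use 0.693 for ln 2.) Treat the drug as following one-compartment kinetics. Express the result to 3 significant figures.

88.8 mg/h

CL = 0.693 × Vd / t½ = 0.693 × 442.0 / 69 = 4.439 L/h
Infusion rate = CL × Css = 4.439 × 20 = 88.78 mg/h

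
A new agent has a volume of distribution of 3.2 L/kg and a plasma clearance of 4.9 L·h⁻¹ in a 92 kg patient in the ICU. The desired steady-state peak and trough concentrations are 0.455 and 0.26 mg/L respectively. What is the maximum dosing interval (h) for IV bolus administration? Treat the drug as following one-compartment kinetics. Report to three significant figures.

33.6 h

Total Vd = 3.2 × 92 = 294.4 L
k = CL / Vd = 4.900 / 294.4 = 0.01664 h⁻¹
Between IV bolus doses, concentration decays as C = C₀·e^(−kτ), so C_peak/C_trough = e^(kτ).
τ_max = ln(C_peak/C_trough) / k = ln(0.455/0.26) / 0.01664 = 0.5596 / 0.01664 = 33.63 h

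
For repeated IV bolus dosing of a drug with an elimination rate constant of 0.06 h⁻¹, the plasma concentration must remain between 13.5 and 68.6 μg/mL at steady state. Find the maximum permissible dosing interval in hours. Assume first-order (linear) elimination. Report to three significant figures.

Between IV bolus doses, concentration decays as C = C₀·e^(−kτ), so C_peak/C_trough = e^(kτ).
τ_max = ln(C_peak/C_trough) / k = ln(68.6/13.5) / 0.06000 = 1.626 / 0.06000 = 27.10 h

27.1 h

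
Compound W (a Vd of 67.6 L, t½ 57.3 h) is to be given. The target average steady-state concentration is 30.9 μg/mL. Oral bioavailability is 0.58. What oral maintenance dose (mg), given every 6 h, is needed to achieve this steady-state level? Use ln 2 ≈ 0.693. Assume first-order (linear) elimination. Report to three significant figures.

261 mg

k = 0.693/57.3 = 0.01209 h⁻¹, so CL = k·Vd = 0.01209 × 67.60 = 0.8173 L/h
D = CL × Css × τ / F = 0.8173 × 30.9 × 6 / 0.58 = 261.3 mg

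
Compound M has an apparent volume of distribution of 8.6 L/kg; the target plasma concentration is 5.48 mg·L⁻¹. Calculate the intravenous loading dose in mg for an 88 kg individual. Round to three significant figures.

4150 mg

Vd(total) = 88 kg × 8.6 L/kg = 756.8 L
The loading dose fills Vd to the target concentration.
LD = Vd × C = 756.8 × 5.480 = 4147 mg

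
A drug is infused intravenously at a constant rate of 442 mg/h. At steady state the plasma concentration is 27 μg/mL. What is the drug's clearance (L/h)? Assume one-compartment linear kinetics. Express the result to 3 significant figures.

16.4 L/h

At steady state, infusion rate = CL × Css, so CL = rate / Css.
CL = 442 / 27 = 16.37 L/h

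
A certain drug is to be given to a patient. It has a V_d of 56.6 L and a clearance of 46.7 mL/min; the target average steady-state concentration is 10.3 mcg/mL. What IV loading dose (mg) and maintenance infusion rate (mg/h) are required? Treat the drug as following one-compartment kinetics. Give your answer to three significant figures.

Loading: fill Vd to C_target → 56.60 L × 10.3 mg/L = 583.0 mg
CL = 46.7 mL/min × 60/1000 = 2.802 L/h
Maintenance infusion rate = CL × Css = 2.802 × 10.3 = 28.86 mg/h

(a) 583 mg; (b) 28.9 mg/h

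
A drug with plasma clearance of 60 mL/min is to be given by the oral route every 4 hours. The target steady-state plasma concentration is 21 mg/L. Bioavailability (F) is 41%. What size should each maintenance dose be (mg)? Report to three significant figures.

Convert clearance: 60 mL/min × 60 min/h ÷ 1000 mL/L = 3.600 L/h
At steady state, dose per interval replaces the amount cleared in that interval: F·D/τ = CL·Css.
D = CL × Css × τ / F = 3.600 × 21 × 4 / 0.41 = 737.6 mg

738 mg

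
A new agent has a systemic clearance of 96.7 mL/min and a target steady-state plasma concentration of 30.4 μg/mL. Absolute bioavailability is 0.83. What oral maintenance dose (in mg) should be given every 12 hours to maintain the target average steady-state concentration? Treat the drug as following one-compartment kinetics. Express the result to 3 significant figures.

CL = 96.7 mL/min × 60/1000 = 5.802 L/h
D = CL × Css × τ / F = 5.802 × 30.4 × 12 / 0.83 = 2550 mg

2550 mg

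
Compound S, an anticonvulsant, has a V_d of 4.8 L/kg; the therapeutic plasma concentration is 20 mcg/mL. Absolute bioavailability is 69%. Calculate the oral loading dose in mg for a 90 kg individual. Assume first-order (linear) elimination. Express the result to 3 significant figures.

12500 mg

Vd = 4.8 L/kg × 90 kg = 432.0 L
The loading dose fills Vd to the target concentration.
LD = Vd × C / F = 432.0 × 20.00 / 0.69 = 12520 mg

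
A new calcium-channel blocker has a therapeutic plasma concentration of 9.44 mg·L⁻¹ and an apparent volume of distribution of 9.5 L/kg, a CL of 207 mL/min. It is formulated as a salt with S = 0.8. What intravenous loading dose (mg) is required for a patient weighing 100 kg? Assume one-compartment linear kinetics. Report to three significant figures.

Total Vd = 9.5 × 100 = 950.0 L
LD = Vd × C / S = 950.0 × 9.440 / 0.8 = 11210 mg

11200 mg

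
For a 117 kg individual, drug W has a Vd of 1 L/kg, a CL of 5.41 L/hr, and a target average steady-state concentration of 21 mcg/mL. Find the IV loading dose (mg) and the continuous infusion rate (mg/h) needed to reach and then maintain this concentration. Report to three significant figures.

Vd = 1 L/kg × 117 kg = 117.0 L
Loading: fill Vd to C_target → 117.0 L × 21 mg/L = 2457 mg
Maintenance infusion rate = CL × Css = 5.410 × 21 = 113.6 mg/h

(a) 2460 mg; (b) 114 mg/h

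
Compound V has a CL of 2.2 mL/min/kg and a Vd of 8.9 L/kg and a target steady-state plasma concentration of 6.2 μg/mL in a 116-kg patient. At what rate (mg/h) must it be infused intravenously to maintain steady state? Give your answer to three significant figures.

94.9 mg/h

CL = 2.2 mL/min/kg × 116 kg = 255.2 mL/min = 255.2 × 60/1000 = 15.31 L/h
Rate = CL × Css = 15.31 × 6.2 = 94.92 mg/h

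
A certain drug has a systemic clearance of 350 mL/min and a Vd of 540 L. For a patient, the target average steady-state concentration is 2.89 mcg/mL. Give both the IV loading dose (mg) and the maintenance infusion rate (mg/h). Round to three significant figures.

(a) 1560 mg; (b) 60.7 mg/h

Loading: fill Vd to C_target → 540.0 L × 2.89 mg/L = 1561 mg
Convert clearance: 350 mL/min × 60 min/h ÷ 1000 mL/L = 21.00 L/h
Infusion rate = 21.00 L/h × 2.89 mg/L = 60.69 mg/h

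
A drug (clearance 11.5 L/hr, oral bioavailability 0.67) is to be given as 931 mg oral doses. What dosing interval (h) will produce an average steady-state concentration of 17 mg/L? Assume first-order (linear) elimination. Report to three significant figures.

3.19 h

F·D/τ = CL·Css → τ = F·D / (CL·Css).
τ = 0.67 × 931 / (11.5 × 17) = 3.191 h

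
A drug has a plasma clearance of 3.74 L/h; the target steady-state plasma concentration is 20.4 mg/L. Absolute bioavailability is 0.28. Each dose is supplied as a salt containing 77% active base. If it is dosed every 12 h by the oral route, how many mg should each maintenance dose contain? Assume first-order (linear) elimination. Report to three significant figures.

D = CL × Css × τ / F / S = 3.740 × 20.4 × 12 / 0.28 / 0.77 = 4247 mg

4250 mg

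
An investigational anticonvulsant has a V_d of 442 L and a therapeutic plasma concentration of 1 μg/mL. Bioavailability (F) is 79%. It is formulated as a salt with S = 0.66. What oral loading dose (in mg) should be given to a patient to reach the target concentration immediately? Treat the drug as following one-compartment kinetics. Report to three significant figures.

848 mg

LD = Vd × C / F / S = 442.0 × 1.000 / 0.79 / 0.66 = 847.7 mg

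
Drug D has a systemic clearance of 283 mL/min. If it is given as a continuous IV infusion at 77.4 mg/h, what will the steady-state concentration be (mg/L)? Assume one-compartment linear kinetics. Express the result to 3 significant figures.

4.56 mg/L

CL = 283 mL/min × 60/1000 = 16.98 L/h
Css = rate / CL = 77.4 / 16.98 = 4.558 mg/L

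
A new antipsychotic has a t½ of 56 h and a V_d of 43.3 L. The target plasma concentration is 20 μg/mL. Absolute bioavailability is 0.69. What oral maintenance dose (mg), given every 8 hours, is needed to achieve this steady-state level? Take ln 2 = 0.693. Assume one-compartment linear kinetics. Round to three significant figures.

k = 0.693/56 = 0.01238 h⁻¹, so CL = k·Vd = 0.01238 × 43.30 = 0.5361 L/h
D = CL × Css × τ / F = 0.5361 × 20 × 8 / 0.69 = 124.3 mg

124 mg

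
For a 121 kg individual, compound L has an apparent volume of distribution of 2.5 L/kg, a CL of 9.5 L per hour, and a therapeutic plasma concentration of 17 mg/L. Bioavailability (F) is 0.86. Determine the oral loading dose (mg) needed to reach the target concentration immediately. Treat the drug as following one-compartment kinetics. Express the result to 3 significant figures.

5980 mg

Vd = 2.5 L/kg × 121 kg = 302.5 L
The loading dose fills Vd to the target concentration; clearance is irrelevant here.
LD = Vd × C / F = 302.5 × 17.00 / 0.86 = 5980 mg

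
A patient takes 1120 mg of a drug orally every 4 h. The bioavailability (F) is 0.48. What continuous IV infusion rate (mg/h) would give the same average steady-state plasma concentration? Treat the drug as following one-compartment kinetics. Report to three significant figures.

Equivalent systemic input: infusion rate = F·D/τ.
Rate = 0.48 × 1120 / 4 = 134.4 mg/h

134 mg/h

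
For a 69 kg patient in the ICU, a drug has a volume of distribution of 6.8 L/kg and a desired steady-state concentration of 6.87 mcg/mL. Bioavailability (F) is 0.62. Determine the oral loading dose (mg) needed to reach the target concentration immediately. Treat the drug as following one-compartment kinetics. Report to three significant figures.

Total Vd = 6.8 × 69 = 469.2 L
The loading dose fills Vd to the target concentration.
LD = Vd × C / F = 469.2 × 6.870 / 0.62 = 5199 mg

5200 mg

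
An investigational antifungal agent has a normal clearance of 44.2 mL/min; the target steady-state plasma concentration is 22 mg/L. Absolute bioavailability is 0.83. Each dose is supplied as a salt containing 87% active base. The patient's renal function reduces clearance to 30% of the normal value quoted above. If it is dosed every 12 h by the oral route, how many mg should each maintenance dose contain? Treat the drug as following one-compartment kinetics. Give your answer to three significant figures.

291 mg

Convert clearance: 44.2 mL/min × 60 min/h ÷ 1000 mL/L = 2.652 L/h
Patient clearance = 0.3 × 2.652 = 0.7956 L/h
D = CL × Css × τ / F / S = 0.7956 × 22 × 12 / 0.83 / 0.87 = 290.9 mg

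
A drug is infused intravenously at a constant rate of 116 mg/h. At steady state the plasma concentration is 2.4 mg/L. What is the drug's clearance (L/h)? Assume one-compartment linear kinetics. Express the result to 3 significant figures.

48.3 L/h

At steady state, infusion rate = CL × Css, so CL = rate / Css.
CL = 116 / 2.4 = 48.33 L/h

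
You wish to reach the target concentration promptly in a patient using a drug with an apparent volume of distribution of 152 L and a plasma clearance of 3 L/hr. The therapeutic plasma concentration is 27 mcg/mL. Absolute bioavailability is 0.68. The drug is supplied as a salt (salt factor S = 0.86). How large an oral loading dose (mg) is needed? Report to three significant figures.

LD = Vd × C / F / S = 152.0 × 27.00 / 0.68 / 0.86 = 7018 mg

7020 mg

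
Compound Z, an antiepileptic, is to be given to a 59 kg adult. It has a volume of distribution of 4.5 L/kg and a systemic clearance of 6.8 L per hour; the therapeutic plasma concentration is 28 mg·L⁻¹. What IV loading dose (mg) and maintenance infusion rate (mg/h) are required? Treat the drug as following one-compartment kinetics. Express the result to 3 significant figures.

Vd = 4.5 L/kg × 59 kg = 265.5 L
Loading: fill Vd to C_target → 265.5 L × 28 mg/L = 7434 mg
Infusion rate = 6.800 L/h × 28 mg/L = 190.4 mg/h

(a) 7430 mg; (b) 190 mg/h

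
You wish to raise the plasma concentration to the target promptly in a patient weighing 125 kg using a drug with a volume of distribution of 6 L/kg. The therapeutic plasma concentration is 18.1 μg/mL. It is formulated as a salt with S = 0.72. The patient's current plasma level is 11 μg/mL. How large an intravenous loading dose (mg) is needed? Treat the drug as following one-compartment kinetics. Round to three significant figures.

7400 mg

Vd = 6 L/kg × 125 kg = 750.0 L
Concentration deficit ΔC = 18.1 − 11 = 7.100 mg/L
LD = Vd × ΔC / S = 750.0 × 7.100 / 0.72 = 7396 mg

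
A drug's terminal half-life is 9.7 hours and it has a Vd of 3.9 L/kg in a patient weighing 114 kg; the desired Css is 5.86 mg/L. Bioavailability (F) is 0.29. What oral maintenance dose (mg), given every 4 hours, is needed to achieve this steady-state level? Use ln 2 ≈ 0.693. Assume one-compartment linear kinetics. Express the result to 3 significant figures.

Vd = 3.9 L/kg × 114 kg = 444.6 L
CL = 0.693 × Vd / t½ = 0.693 × 444.6 / 9.7 = 31.76 L/h
D = CL × Css × τ / F = 31.76 × 5.86 × 4 / 0.29 = 2567 mg

2570 mg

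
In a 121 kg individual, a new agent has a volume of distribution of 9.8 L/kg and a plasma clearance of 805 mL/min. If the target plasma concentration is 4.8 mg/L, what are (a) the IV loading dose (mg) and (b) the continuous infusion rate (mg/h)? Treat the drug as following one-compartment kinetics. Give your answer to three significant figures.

(a) 5690 mg; (b) 232 mg/h

Vd(total) = 121 kg × 9.8 L/kg = 1186 L
Loading dose = Vd × C = 1186 × 4.8 = 5693 mg
CL = 805 mL/min = 805 × 0.06 = 48.30 L/h
Maintenance: replace elimination → rate = CL × Css = 48.30 × 4.8 = 231.8 mg/h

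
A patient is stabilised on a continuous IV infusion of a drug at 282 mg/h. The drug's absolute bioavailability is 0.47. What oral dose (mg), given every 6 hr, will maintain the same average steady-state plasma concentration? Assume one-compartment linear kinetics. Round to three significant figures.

To maintain the same Css, the systemic dosing rate must be unchanged: F·D/τ = infusion rate.
D = rate × τ / F = 282 × 6 / 0.47 = 3600 mg

3600 mg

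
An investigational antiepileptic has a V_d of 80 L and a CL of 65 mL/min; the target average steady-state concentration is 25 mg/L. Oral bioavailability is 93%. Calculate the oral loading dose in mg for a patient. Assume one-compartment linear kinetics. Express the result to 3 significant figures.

2150 mg

LD is governed by Vd — clearance does not enter the loading-dose calculation.
LD = Vd × C / F = 80.00 × 25.00 / 0.93 = 2151 mg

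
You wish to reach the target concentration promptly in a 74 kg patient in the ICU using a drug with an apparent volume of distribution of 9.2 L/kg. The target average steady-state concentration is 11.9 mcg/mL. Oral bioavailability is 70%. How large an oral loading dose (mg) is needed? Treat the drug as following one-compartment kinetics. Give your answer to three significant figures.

Total Vd = 9.2 × 74 = 680.8 L
LD = Vd × C / F = 680.8 × 11.90 / 0.7 = 11570 mg

11600 mg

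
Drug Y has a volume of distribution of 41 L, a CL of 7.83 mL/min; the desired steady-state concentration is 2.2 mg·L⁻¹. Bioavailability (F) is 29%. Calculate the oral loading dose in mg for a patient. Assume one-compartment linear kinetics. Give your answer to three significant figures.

LD = Vd × C / F = 41.00 × 2.200 / 0.29 = 311.0 mg

311 mg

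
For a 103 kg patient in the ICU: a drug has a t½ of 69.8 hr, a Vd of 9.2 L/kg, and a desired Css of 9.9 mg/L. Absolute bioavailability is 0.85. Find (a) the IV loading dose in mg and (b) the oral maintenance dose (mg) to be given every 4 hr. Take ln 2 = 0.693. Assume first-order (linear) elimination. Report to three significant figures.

(a) 9380 mg; (b) 438 mg

Vd(total) = 103 kg × 9.2 L/kg = 947.6 L
LD = Vd × C = 947.6 × 9.9 = 9381 mg
CL = 0.693 × Vd / t½ = 0.693 × 947.6 / 69.8 = 9.408 L/h
D = CL × Css × τ / F = 9.408 × 9.9 × 4 / 0.85 = 438.3 mg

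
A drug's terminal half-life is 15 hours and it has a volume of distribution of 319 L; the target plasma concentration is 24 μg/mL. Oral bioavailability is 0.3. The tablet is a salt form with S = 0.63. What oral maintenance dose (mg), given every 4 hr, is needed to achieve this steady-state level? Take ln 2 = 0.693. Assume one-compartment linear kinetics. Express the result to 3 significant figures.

7490 mg

CL = 0.693 × Vd / t½ = 0.693 × 319.0 / 15 = 14.74 L/h
D = CL × Css × τ / F / S = 14.74 × 24 × 4 / 0.3 / 0.63 = 7487 mg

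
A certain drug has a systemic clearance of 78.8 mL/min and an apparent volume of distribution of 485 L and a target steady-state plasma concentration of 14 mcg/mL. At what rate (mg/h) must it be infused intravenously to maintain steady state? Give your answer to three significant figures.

66.2 mg/h

Convert clearance: 78.8 mL/min × 60 min/h ÷ 1000 mL/L = 4.728 L/h
R₀ = 4.728 × 14 = 66.19 mg/h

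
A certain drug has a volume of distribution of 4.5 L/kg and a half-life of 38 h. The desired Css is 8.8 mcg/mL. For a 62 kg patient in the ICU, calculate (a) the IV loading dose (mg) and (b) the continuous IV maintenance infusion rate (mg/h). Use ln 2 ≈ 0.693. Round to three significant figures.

(a) 2460 mg; (b) 44.8 mg/h

Vd(total) = 62 kg × 4.5 L/kg = 279.0 L
LD = Vd × C = 279.0 × 8.8 = 2455 mg
CL = 0.693 × Vd / t½ = 0.693 × 279.0 / 38 = 5.088 L/h
Infusion rate = CL × Css = 5.088 × 8.8 = 44.77 mg/h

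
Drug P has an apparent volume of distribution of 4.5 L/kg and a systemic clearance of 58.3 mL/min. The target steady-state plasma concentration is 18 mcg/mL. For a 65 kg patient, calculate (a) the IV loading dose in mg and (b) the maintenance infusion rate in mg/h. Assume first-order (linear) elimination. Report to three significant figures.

(a) 5270 mg; (b) 63.0 mg/h

Total Vd = 4.5 × 65 = 292.5 L
Loading dose = Vd × C = 292.5 × 18 = 5265 mg
CL = 58.3 mL/min × 60/1000 = 3.498 L/h
Infusion rate = 3.498 L/h × 18 mg/L = 62.96 mg/h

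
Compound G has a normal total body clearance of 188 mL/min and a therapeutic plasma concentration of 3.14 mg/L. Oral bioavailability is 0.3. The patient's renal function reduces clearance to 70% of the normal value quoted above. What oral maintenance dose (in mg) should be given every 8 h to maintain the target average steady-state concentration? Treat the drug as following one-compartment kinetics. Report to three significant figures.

661 mg

Convert clearance: 188 mL/min × 60 min/h ÷ 1000 mL/L = 11.28 L/h
Patient clearance = 0.7 × 11.28 = 7.896 L/h
D = CL × Css × τ / F = 7.896 × 3.14 × 8 / 0.3 = 661.2 mg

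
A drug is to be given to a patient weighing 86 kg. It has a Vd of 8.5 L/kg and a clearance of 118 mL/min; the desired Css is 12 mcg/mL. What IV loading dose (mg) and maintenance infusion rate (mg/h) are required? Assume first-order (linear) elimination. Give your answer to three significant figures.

(a) 8770 mg; (b) 85.0 mg/h

Vd(total) = 86 kg × 8.5 L/kg = 731.0 L
Loading dose = Vd × C = 731.0 × 12 = 8772 mg
Convert clearance: 118 mL/min × 60 min/h ÷ 1000 mL/L = 7.080 L/h
Maintenance infusion rate = CL × Css = 7.080 × 12 = 84.96 mg/h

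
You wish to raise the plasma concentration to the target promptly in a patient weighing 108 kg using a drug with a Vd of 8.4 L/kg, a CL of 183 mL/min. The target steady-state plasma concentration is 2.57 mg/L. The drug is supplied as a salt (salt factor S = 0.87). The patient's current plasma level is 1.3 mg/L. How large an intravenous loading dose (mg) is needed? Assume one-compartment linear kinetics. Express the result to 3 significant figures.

1320 mg

Vd = 8.4 L/kg × 108 kg = 907.2 L
Loading dose depends on Vd (not clearance): it fills the distribution volume.
Concentration deficit ΔC = 2.57 − 1.3 = 1.270 mg/L
LD = Vd × ΔC / S = 907.2 × 1.270 / 0.87 = 1324 mg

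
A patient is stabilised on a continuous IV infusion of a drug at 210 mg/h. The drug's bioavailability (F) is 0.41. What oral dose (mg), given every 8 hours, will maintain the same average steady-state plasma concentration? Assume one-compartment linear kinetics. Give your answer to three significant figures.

To maintain the same Css, the systemic dosing rate must be unchanged: F·D/τ = infusion rate.
D = rate × τ / F = 210 × 8 / 0.41 = 4098 mg

4100 mg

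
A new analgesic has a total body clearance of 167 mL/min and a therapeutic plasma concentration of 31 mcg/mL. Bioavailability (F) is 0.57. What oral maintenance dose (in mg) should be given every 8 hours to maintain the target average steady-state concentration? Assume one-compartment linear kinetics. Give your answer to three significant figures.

CL = 167 mL/min × 60/1000 = 10.02 L/h
At steady state, dose per interval replaces the amount cleared in that interval: F·D/τ = CL·Css.
D = CL × Css × τ / F = 10.02 × 31 × 8 / 0.57 = 4360 mg

4360 mg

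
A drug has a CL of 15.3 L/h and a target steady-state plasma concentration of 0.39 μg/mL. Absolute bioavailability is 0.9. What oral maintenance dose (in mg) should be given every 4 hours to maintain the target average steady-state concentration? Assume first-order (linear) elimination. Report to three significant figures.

26.5 mg

D = CL × Css × τ / F = 15.30 × 0.39 × 4 / 0.9 = 26.52 mg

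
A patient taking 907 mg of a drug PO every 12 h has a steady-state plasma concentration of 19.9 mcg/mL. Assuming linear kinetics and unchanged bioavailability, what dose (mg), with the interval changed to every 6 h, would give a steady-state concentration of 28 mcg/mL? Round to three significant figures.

638 mg

With linear kinetics, Css is proportional to dose rate (D/τ) at fixed clearance.
D₂ = D₁ × (Css,target / Css,current) × (τ₂/τ₁) = 907 × (28/19.9) × (6/12) = 638.1 mg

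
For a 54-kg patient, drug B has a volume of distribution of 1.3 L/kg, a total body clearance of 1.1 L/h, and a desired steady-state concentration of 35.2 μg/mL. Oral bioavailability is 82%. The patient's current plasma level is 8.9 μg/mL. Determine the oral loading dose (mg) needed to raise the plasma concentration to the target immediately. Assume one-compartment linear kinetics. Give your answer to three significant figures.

Total Vd = 1.3 × 54 = 70.20 L
Concentration deficit ΔC = 35.2 − 8.9 = 26.30 mg/L
LD = Vd × ΔC / F = 70.20 × 26.30 / 0.82 = 2252 mg

2250 mg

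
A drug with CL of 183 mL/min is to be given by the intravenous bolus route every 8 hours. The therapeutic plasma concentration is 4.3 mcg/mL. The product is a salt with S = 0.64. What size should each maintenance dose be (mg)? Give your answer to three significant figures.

CL = 183 mL/min × 60/1000 = 10.98 L/h
D = CL × Css × τ / S = 10.98 × 4.3 × 8 / 0.64 = 590.2 mg

590 mg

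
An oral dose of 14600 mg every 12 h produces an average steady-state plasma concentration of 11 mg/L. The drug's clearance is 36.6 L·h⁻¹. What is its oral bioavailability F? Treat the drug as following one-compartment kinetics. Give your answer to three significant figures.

F·D/τ = CL·Css at steady state → F = CL·Css·τ / D.
F = 36.6 × 11 × 12 / 14600 = 0.331

0.331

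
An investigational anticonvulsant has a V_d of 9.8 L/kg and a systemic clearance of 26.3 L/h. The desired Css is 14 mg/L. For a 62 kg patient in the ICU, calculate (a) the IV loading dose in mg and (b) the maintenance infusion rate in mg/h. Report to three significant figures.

Vd = 9.8 L/kg × 62 kg = 607.6 L
Loading: fill Vd to C_target → 607.6 L × 14 mg/L = 8506 mg
Infusion rate = 26.30 L/h × 14 mg/L = 368.2 mg/h

(a) 8510 mg; (b) 368 mg/h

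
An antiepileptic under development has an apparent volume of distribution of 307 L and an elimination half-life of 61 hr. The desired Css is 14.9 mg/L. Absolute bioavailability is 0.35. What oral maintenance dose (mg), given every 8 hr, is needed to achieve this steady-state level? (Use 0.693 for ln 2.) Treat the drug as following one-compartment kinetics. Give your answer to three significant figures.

CL = ln 2 · Vd / t½ = 0.693 × 307.0 / 61 = 3.488 L/h
D = CL × Css × τ / F = 3.488 × 14.9 × 8 / 0.35 = 1188 mg

1190 mg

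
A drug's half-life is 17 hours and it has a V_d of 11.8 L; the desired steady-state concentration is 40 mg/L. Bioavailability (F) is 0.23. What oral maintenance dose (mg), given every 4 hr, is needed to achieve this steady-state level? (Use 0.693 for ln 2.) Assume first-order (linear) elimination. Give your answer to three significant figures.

335 mg

CL = 0.693 × Vd / t½ = 0.693 × 11.80 / 17 = 0.4810 L/h
D = CL × Css × τ / F = 0.4810 × 40 × 4 / 0.23 = 334.6 mg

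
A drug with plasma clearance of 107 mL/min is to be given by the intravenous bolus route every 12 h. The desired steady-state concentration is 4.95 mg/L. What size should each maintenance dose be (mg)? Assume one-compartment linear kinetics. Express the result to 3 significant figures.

381 mg

Convert clearance: 107 mL/min × 60 min/h ÷ 1000 mL/L = 6.420 L/h
D = CL × Css × τ = 6.420 × 4.95 × 12 = 381.3 mg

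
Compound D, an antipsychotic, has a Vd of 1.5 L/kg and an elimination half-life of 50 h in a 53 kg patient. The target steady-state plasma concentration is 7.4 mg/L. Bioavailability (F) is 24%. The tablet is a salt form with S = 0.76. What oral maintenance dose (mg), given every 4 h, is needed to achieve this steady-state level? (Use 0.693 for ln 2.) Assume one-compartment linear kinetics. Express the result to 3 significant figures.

179 mg

Vd = 1.5 L/kg × 53 kg = 79.50 L
CL = ln 2 · Vd / t½ = 0.693 × 79.50 / 50 = 1.102 L/h
D = CL × Css × τ / F / S = 1.102 × 7.4 × 4 / 0.24 / 0.76 = 178.8 mg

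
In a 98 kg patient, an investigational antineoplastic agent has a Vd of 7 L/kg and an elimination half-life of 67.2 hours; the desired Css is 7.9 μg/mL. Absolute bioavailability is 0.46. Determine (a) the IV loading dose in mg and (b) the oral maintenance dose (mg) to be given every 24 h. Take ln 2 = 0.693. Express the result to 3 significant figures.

(a) 5420 mg; (b) 2920 mg

Total Vd = 7 × 98 = 686.0 L
LD = Vd × C = 686.0 × 7.9 = 5419 mg
CL = 0.693 × Vd / t½ = 0.693 × 686.0 / 67.2 = 7.074 L/h
D = CL × Css × τ / F = 7.074 × 7.9 × 24 / 0.46 = 2916 mg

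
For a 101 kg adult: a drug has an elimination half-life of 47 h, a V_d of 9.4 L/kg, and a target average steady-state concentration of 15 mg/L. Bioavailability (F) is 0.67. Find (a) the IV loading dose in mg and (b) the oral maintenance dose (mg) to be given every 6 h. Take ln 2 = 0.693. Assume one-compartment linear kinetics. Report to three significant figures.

Vd(total) = 101 kg × 9.4 L/kg = 949.4 L
LD = Vd × C = 949.4 × 15 = 14240 mg
CL = 0.693 × Vd / t½ = 0.693 × 949.4 / 47 = 14.00 L/h
D = CL × Css × τ / F = 14.00 × 15 × 6 / 0.67 = 1881 mg

(a) 14200 mg; (b) 1880 mg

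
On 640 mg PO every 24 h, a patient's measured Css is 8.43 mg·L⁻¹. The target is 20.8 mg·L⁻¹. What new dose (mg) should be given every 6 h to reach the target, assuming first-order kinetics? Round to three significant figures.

For first-order elimination, Css ∝ F·D/(CL·τ); F and CL are unchanged, so Css ∝ D/τ.
D₂ = D₁ × (Css,target / Css,current) × (τ₂/τ₁) = 640 × (20.8/8.43) × (6/24) = 394.8 mg

395 mg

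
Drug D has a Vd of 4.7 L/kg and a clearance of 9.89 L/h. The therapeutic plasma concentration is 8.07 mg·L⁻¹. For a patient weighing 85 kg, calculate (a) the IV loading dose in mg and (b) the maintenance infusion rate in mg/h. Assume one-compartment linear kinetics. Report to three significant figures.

Vd(total) = 85 kg × 4.7 L/kg = 399.5 L
LD = Vd · C_target = 399.5 × 8.07 = 3224 mg
Infusion rate = 9.890 L/h × 8.07 mg/L = 79.81 mg/h

(a) 3220 mg; (b) 79.8 mg/h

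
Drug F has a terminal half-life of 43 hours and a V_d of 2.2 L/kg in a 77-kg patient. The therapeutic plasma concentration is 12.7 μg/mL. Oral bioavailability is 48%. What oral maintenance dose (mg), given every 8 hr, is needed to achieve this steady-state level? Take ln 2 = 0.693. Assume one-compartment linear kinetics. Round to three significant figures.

578 mg

Vd(total) = 77 kg × 2.2 L/kg = 169.4 L
k = 0.693/43 = 0.01612 h⁻¹, so CL = k·Vd = 0.01612 × 169.4 = 2.731 L/h
D = CL × Css × τ / F = 2.731 × 12.7 × 8 / 0.48 = 578.1 mg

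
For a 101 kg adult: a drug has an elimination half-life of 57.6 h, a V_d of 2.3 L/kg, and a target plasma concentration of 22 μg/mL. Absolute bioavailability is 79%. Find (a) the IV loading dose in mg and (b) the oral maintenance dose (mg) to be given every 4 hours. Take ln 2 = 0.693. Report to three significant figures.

(a) 5110 mg; (b) 311 mg

Total Vd = 2.3 × 101 = 232.3 L
LD = Vd × C = 232.3 × 22 = 5111 mg
CL = 0.693 × Vd / t½ = 0.693 × 232.3 / 57.6 = 2.795 L/h
D = CL × Css × τ / F = 2.795 × 22 × 4 / 0.79 = 311.3 mg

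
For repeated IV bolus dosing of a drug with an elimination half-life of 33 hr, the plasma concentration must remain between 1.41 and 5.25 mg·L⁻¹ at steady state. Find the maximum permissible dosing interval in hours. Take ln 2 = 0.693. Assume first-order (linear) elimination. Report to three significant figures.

62.6 h

k = 0.693 / t½ = 0.693 / 33 = 0.02100 h⁻¹
Between IV bolus doses, concentration decays as C = C₀·e^(−kτ), so C_peak/C_trough = e^(kτ).
τ_max = ln(C_peak/C_trough) / k = ln(5.25/1.41) / 0.02100 = 1.315 / 0.02100 = 62.62 h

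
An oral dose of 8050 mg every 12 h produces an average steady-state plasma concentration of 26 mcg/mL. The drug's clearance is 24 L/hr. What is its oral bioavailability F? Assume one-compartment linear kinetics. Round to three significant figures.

F·D/τ = CL·Css at steady state → F = CL·Css·τ / D.
F = 24 × 26 × 12 / 8050 = 0.930

0.930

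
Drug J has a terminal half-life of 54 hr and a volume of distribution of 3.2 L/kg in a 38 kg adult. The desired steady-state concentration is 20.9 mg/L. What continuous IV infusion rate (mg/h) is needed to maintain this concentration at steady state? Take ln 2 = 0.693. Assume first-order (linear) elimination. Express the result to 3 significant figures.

Total Vd = 3.2 × 38 = 121.6 L
k = 0.693/54 = 0.01283 h⁻¹, so CL = k·Vd = 0.01283 × 121.6 = 1.560 L/h
Infusion rate = CL × Css = 1.560 × 20.9 = 32.60 mg/h

32.6 mg/h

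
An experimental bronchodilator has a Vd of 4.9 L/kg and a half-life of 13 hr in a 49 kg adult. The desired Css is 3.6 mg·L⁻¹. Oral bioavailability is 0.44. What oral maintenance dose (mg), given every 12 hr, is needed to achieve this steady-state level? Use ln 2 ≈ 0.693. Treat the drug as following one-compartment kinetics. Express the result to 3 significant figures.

1260 mg

Vd(total) = 49 kg × 4.9 L/kg = 240.1 L
k = 0.693/13 = 0.05331 h⁻¹, so CL = k·Vd = 0.05331 × 240.1 = 12.80 L/h
D = CL × Css × τ / F = 12.80 × 3.6 × 12 / 0.44 = 1257 mg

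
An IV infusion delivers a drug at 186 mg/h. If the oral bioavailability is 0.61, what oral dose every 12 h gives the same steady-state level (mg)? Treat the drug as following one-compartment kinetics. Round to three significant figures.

To maintain the same Css, the systemic dosing rate must be unchanged: F·D/τ = infusion rate.
D = rate × τ / F = 186 × 12 / 0.61 = 3659 mg

3660 mg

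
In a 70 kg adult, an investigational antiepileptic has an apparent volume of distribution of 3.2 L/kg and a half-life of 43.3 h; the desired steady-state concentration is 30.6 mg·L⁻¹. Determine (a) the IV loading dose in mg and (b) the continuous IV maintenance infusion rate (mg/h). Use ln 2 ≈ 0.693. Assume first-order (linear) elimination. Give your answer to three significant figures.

(a) 6850 mg; (b) 110 mg/h

Total Vd = 3.2 × 70 = 224.0 L
LD = Vd × C = 224.0 × 30.6 = 6854 mg
CL = 0.693 × Vd / t½ = 0.693 × 224.0 / 43.3 = 3.585 L/h
Infusion rate = CL × Css = 3.585 × 30.6 = 109.7 mg/h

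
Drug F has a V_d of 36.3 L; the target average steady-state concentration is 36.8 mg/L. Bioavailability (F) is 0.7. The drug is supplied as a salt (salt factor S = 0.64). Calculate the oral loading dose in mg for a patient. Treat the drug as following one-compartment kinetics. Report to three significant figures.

2980 mg

The loading dose fills Vd to the target concentration.
LD = Vd × C / F / S = 36.30 × 36.80 / 0.7 / 0.64 = 2982 mg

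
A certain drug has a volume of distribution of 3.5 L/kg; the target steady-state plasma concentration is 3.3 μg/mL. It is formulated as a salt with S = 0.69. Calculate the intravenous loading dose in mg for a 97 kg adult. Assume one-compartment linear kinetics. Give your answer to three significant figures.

1620 mg

Total Vd = 3.5 × 97 = 339.5 L
LD = Vd × C / S = 339.5 × 3.300 / 0.69 = 1624 mg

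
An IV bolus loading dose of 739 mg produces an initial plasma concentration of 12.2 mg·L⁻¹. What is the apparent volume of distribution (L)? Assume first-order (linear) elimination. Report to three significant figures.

Immediately after an IV bolus, C₀ = Dose / Vd, so Vd = Dose / C₀.
Vd = 739 / 12.2 = 60.57 L

60.6 L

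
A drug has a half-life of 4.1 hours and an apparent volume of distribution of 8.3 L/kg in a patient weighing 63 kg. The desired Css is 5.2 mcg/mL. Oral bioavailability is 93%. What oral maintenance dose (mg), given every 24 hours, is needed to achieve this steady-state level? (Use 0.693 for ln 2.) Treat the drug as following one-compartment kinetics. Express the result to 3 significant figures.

Total Vd = 8.3 × 63 = 522.9 L
CL = ln 2 · Vd / t½ = 0.693 × 522.9 / 4.1 = 88.38 L/h
D = CL × Css × τ / F = 88.38 × 5.2 × 24 / 0.93 = 11860 mg

11900 mg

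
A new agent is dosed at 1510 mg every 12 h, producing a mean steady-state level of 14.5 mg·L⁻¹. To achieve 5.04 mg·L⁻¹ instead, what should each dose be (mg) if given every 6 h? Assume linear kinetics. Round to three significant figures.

262 mg

With linear kinetics, Css is proportional to dose rate (D/τ) at fixed clearance.
D₂ = D₁ × (Css,target / Css,current) × (τ₂/τ₁) = 1510 × (5.04/14.5) × (6/12) = 262.4 mg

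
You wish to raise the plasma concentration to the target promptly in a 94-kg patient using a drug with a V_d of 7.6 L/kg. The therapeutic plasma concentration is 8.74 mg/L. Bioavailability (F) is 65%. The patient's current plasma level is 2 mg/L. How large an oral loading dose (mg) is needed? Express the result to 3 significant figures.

7410 mg

Vd = 7.6 L/kg × 94 kg = 714.4 L
The loading dose fills Vd to the target concentration.
Concentration deficit ΔC = 8.74 − 2 = 6.740 mg/L
LD = Vd × ΔC / F = 714.4 × 6.740 / 0.65 = 7408 mg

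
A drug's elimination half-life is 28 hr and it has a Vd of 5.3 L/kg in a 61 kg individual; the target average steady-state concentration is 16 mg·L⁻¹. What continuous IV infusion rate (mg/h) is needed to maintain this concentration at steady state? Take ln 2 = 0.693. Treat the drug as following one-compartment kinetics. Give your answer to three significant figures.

Vd(total) = 61 kg × 5.3 L/kg = 323.3 L
k = 0.693/28 = 0.02475 h⁻¹, so CL = k·Vd = 0.02475 × 323.3 = 8.002 L/h
Infusion rate = CL × Css = 8.002 × 16 = 128.0 mg/h

128 mg/h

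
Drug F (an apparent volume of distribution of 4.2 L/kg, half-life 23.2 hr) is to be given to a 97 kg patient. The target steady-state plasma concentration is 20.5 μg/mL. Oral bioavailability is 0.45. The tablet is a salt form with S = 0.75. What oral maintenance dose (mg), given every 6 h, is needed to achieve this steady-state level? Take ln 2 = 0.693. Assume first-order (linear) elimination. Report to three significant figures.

Vd(total) = 97 kg × 4.2 L/kg = 407.4 L
CL = ln 2 · Vd / t½ = 0.693 × 407.4 / 23.2 = 12.17 L/h
D = CL × Css × τ / F / S = 12.17 × 20.5 × 6 / 0.45 / 0.75 = 4435 mg

4440 mg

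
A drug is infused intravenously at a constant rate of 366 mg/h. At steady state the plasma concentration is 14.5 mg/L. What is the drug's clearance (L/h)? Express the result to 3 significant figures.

25.2 L/h

At steady state, infusion rate = CL × Css, so CL = rate / Css.
CL = 366 / 14.5 = 25.24 L/h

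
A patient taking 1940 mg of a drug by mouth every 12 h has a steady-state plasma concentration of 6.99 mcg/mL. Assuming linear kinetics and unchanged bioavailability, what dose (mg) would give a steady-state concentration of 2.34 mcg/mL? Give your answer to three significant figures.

649 mg

With linear kinetics, Css is proportional to dose rate (D/τ) at fixed clearance.
D₂ = D₁ × (Css,target / Css,current) = 1940 × 2.34/6.99 = 649.4 mg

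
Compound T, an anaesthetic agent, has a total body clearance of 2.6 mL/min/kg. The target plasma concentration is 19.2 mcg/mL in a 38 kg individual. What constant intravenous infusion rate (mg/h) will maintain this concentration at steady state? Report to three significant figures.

CL = 2.6 mL/min/kg × 38 kg = 98.80 mL/min = 98.80 × 60/1000 = 5.928 L/h
At steady state, infusion rate equals elimination rate: rate in = CL × Css.
Infusion rate = CL · Css = 5.928 L/h × 19.2 mg/L = 113.8 mg/h

114 mg/h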